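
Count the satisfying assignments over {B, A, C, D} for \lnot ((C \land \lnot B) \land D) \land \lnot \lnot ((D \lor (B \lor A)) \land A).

7

Initial set: {(\lnot ((C \land \lnot B) \land D) \land \lnot \lnot ((D \lor (B \lor A)) \land A))}.
(\lnot ((C \land \lnot B) \land D) \land \lnot \lnot ((D \lor (B \lor A)) \land A)): α-rule — add \lnot ((C \land \lnot B) \land D), \lnot \lnot ((D \lor (B \lor A)) \land A).
\lnot \lnot ((D \lor (B \lor A)) \land A): drop double negation, giving ((D \lor (B \lor A)) \land A).
((D \lor (B \lor A)) \land A): α-rule — add (D \lor (B \lor A)), A.
\lnot ((C \land \lnot B) \land D): β-rule — branch into \lnot (C \land \lnot B)  //  \lnot D.
  branch 1 (add \lnot (C \land \lnot B)):
    (D \lor (B \lor A)): β-rule — branch into D  //  (B \lor A).
      branch 1.1 (add D):
        \lnot (C \land \lnot B): β-rule — branch into \lnot C  //  \lnot \lnot B.
          branch 1.1.1 (add \lnot C):
            ○ open, literals {A=1, C=0, D=1}.
          branch 1.1.2 (add \lnot \lnot B):
            ○ open, literals {A=1, B=1, D=1}.
      branch 1.2 (add (B \lor A)):
        \lnot (C \land \lnot B): β-rule — branch into \lnot C  //  \lnot \lnot B.
          branch 1.2.1 (add \lnot C):
            (B \lor A): β-rule — branch into B  //  A.
              branch 1.2.1.1 (add B):
                ○ open, literals {A=1, B=1, C=0}.
              branch 1.2.1.2 (add A):
                ○ open, literals {A=1, C=0}.
          branch 1.2.2 (add \lnot \lnot B):
            (B \lor A): β-rule — branch into B  //  A.
              branch 1.2.2.1 (add B):
                ○ open, literals {A=1, B=1}.
              branch 1.2.2.2 (add A):
                ○ open, literals {A=1, B=1}.
  branch 2 (add \lnot D):
    (D \lor (B \lor A)): β-rule — branch into D  //  (B \lor A).
      branch 2.1 (add D):
        × closes — contains both D and \lnot D.
      branch 2.2 (add (B \lor A)):
        (B \lor A): β-rule — branch into B  //  A.
          branch 2.2.1 (add B):
            ○ open, literals {A=1, B=1, D=0}.
          branch 2.2.2 (add A):
            ○ open, literals {A=1, D=0}.
1 branch closed, 8 open.
Each open branch fixes some atoms; the unmentioned ones are free. Counting distinct full assignments: branch {A=1, C=0, D=1} (B) contributes 2 new; branch {A=1, B=1, D=1} (C) contributes 1 new; branch {A=1, B=1, C=0} (D) contributes 1 new; branch {A=1, C=0} (B, D) contributes 1 new; branch {A=1, B=1} (C, D) contributes 1 new; branch {A=1, B=1} (C, D) contributes 0 new; branch {A=1, B=1, D=0} (C) contributes 0 new; branch {A=1, D=0} (B, C) contributes 1 new. Total: 7.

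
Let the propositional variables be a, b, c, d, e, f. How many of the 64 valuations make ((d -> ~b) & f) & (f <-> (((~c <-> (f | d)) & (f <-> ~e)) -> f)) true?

24

Initial set: {T (((d -> ~b) & f) & (f <-> (((~c <-> (f | d)) & (f <-> ~e)) -> f)))}.
T (((d -> ~b) & f) & (f <-> (((~c <-> (f | d)) & (f <-> ~e)) -> f))): α-rule — add T ((d -> ~b) & f), T (f <-> (((~c <-> (f | d)) & (f <-> ~e)) -> f)).
T ((d -> ~b) & f): α-rule — add T (d -> ~b), T f.
T (f <-> (((~c <-> (f | d)) & (f <-> ~e)) -> f)): β-rule — branch into T f, T (((~c <-> (f | d)) & (f <-> ~e)) -> f)  //  F f, F (((~c <-> (f | d)) & (f <-> ~e)) -> f).
  branch 1 (add T f, T (((~c <-> (f | d)) & (f <-> ~e)) -> f)):
    T (d -> ~b): β-rule — branch into F d  //  T ~b.
      branch 1.1 (add F d):
        T (((~c <-> (f | d)) & (f <-> ~e)) -> f): β-rule — branch into F ((~c <-> (f | d)) & (f <-> ~e))  //  T f.
          branch 1.1.1 (add F ((~c <-> (f | d)) & (f <-> ~e))):
            F ((~c <-> (f | d)) & (f <-> ~e)): β-rule — branch into F (~c <-> (f | d))  //  F (f <-> ~e).
              branch 1.1.1.1 (add F (~c <-> (f | d))):
                F (~c <-> (f | d)): β-rule — branch into T ~c, F (f | d)  //  F ~c, T (f | d).
                  branch 1.1.1.1.1 (add T ~c, F (f | d)):
                    F (f | d): α-rule — add F f, F d.
                    × closes — contains both f and ~f.
                  branch 1.1.1.1.2 (add F ~c, T (f | d)):
                    T (f | d): β-rule — branch into T f  //  T d.
                      branch 1.1.1.1.2.1 (add T f):
                        ○ open, literals {c=true, d=false, f=true}.
                      branch 1.1.1.1.2.2 (add T d):
                        × closes — contains both d and ~d.
              branch 1.1.1.2 (add F (f <-> ~e)):
                F (f <-> ~e): β-rule — branch into T f, F ~e  //  F f, T ~e.
                  branch 1.1.1.2.1 (add T f, F ~e):
                    ○ open, literals {d=false, e=true, f=true}.
                  branch 1.1.1.2.2 (add F f, T ~e):
                    × closes — contains both f and ~f.
          branch 1.1.2 (add T f):
            ○ open, literals {d=false, f=true}.
      branch 1.2 (add T ~b):
        T (((~c <-> (f | d)) & (f <-> ~e)) -> f): β-rule — branch into F ((~c <-> (f | d)) & (f <-> ~e))  //  T f.
          branch 1.2.1 (add F ((~c <-> (f | d)) & (f <-> ~e))):
            F ((~c <-> (f | d)) & (f <-> ~e)): β-rule — branch into F (~c <-> (f | d))  //  F (f <-> ~e).
              branch 1.2.1.1 (add F (~c <-> (f | d))):
                F (~c <-> (f | d)): β-rule — branch into T ~c, F (f | d)  //  F ~c, T (f | d).
                  branch 1.2.1.1.1 (add T ~c, F (f | d)):
                    F (f | d): α-rule — add F f, F d.
                    × closes — contains both f and ~f.
                  branch 1.2.1.1.2 (add F ~c, T (f | d)):
                    T (f | d): β-rule — branch into T f  //  T d.
                      branch 1.2.1.1.2.1 (add T f):
                        ○ open, literals {b=false, c=true, f=true}.
                      branch 1.2.1.1.2.2 (add T d):
                        ○ open, literals {b=false, c=true, d=true, f=true}.
              branch 1.2.1.2 (add F (f <-> ~e)):
                F (f <-> ~e): β-rule — branch into T f, F ~e  //  F f, T ~e.
                  branch 1.2.1.2.1 (add T f, F ~e):
                    ○ open, literals {b=false, e=true, f=true}.
                  branch 1.2.1.2.2 (add F f, T ~e):
                    × closes — contains both f and ~f.
          branch 1.2.2 (add T f):
            ○ open, literals {b=false, f=true}.
  branch 2 (add F f, F (((~c <-> (f | d)) & (f <-> ~e)) -> f)):
    × closes — contains both f and ~f.
6 branches closed, 7 open.
Each open branch fixes some atoms; the unmentioned ones are free. Counting distinct full assignments: branch {c=true, d=false, f=true} (a, b, e) contributes 8 new; branch {d=false, e=true, f=true} (a, b, c) contributes 4 new; branch {d=false, f=true} (a, b, c, e) contributes 4 new; branch {b=false, c=true, f=true} (a, d, e) contributes 4 new; branch {b=false, c=true, d=true, f=true} (a, e) contributes 0 new; branch {b=false, e=true, f=true} (a, c, d) contributes 2 new; branch {b=false, f=true} (a, c, d, e) contributes 2 new. Total: 24.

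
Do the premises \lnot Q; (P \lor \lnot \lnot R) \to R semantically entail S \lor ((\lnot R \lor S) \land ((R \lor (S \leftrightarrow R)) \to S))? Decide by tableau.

Initial set: {T \lnot Q; T ((P \lor \lnot \lnot R) \to R); F (S \lor ((\lnot R \lor S) \land ((R \lor (S \leftrightarrow R)) \to S)))}.
F (S \lor ((\lnot R \lor S) \land ((R \lor (S \leftrightarrow R)) \to S))): α-rule — add F S, F ((\lnot R \lor S) \land ((R \lor (S \leftrightarrow R)) \to S)).
T ((P \lor \lnot \lnot R) \to R): β-rule — branch into F (P \lor \lnot \lnot R)  //  T R.
  branch 1 (add F (P \lor \lnot \lnot R)):
    F (P \lor \lnot \lnot R): α-rule — add F P, F \lnot \lnot R.
    F \lnot \lnot R: drop double negation, giving F R.
    F ((\lnot R \lor S) \land ((R \lor (S \leftrightarrow R)) \to S)): β-rule — branch into F (\lnot R \lor S)  //  F ((R \lor (S \leftrightarrow R)) \to S).
      branch 1.1 (add F (\lnot R \lor S)):
        F (\lnot R \lor S): α-rule — add F \lnot R, F S.
        × closes — contains both R and \lnot R.
      branch 1.2 (add F ((R \lor (S \leftrightarrow R)) \to S)):
        F ((R \lor (S \leftrightarrow R)) \to S): α-rule — add T (R \lor (S \leftrightarrow R)), F S.
        T (R \lor (S \leftrightarrow R)): β-rule — branch into T R  //  T (S \leftrightarrow R).
          branch 1.2.1 (add T R):
            × closes — contains both R and \lnot R.
          branch 1.2.2 (add T (S \leftrightarrow R)):
            T (S \leftrightarrow R): β-rule — branch into T S, T R  //  F S, F R.
              branch 1.2.2.1 (add T S, T R):
                × closes — contains both S and \lnot S.
              branch 1.2.2.2 (add F S, F R):
                ○ open, literals {P=F, Q=F, R=F, S=F}.
  branch 2 (add T R):
    F ((\lnot R \lor S) \land ((R \lor (S \leftrightarrow R)) \to S)): β-rule — branch into F (\lnot R \lor S)  //  F ((R \lor (S \leftrightarrow R)) \to S).
      branch 2.1 (add F (\lnot R \lor S)):
        F (\lnot R \lor S): α-rule — add F \lnot R, F S.
        ○ open, literals {Q=F, R=T, S=F}.
      branch 2.2 (add F ((R \lor (S \leftrightarrow R)) \to S)):
        F ((R \lor (S \leftrightarrow R)) \to S): α-rule — add T (R \lor (S \leftrightarrow R)), F S.
        T (R \lor (S \leftrightarrow R)): β-rule — branch into T R  //  T (S \leftrightarrow R).
          branch 2.2.1 (add T R):
            ○ open, literals {Q=F, R=T, S=F}.
          branch 2.2.2 (add T (S \leftrightarrow R)):
            T (S \leftrightarrow R): β-rule — branch into T S, T R  //  F S, F R.
              branch 2.2.2.1 (add T S, T R):
                × closes — contains both S and \lnot S.
              branch 2.2.2.2 (add F S, F R):
                × closes — contains both R and \lnot R.
5 branches closed, 3 open.
An open branch gives a countermodel: P=F, Q=F, R=F, S=F (unmentioned atoms arbitrary); the premises hold there but the conclusion fails.

No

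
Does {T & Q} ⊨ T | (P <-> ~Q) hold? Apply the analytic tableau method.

Initial set: {(T & Q); ~(T | (P <-> ~Q))}.
(T & Q): α-rule — add T, Q.
~(T | (P <-> ~Q)): α-rule — add ~T, ~(P <-> ~Q).
× closes — contains both T and ~T.
All 1 branch closes.
Every branch closed, so the premises entail the conclusion.

Yes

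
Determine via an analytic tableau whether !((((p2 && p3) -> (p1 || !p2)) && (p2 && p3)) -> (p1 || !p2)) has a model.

Initial set: {!((((p2 && p3) -> (p1 || !p2)) && (p2 && p3)) -> (p1 || !p2))}.
!((((p2 && p3) -> (p1 || !p2)) && (p2 && p3)) -> (p1 || !p2)): α-rule — add (((p2 && p3) -> (p1 || !p2)) && (p2 && p3)), !(p1 || !p2).
(((p2 && p3) -> (p1 || !p2)) && (p2 && p3)): α-rule — add ((p2 && p3) -> (p1 || !p2)), (p2 && p3).
!(p1 || !p2): α-rule — add !p1, !!p2.
(p2 && p3): α-rule — add p2, p3.
((p2 && p3) -> (p1 || !p2)): β-rule — branch into !(p2 && p3)  //  (p1 || !p2).
  branch 1 (add !(p2 && p3)):
    !(p2 && p3): β-rule — branch into !p2  //  !p3.
      branch 1.1 (add !p2):
        × closes — contains both p2 and !p2.
      branch 1.2 (add !p3):
        × closes — contains both p3 and !p3.
  branch 2 (add (p1 || !p2)):
    (p1 || !p2): β-rule — branch into p1  //  !p2.
      branch 2.1 (add p1):
        × closes — contains both p1 and !p1.
      branch 2.2 (add !p2):
        × closes — contains both p2 and !p2.
All 4 branches close.
Every branch closed; the formula is unsatisfiable.

Unsatisfiable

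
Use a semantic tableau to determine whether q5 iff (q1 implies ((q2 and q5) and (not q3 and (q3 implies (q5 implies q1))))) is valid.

Not valid

Assume the negation and expand:
Initial set: {not (q5 iff (q1 implies ((q2 and q5) and (not q3 and (q3 implies (q5 implies q1))))))}.
not (q5 iff (q1 implies ((q2 and q5) and (not q3 and (q3 implies (q5 implies q1)))))): β-rule — branch into q5, not (q1 implies ((q2 and q5) and (not q3 and (q3 implies (q5 implies q1)))))  //  not q5, (q1 implies ((q2 and q5) and (not q3 and (q3 implies (q5 implies q1))))).
  branch 1 (add q5, not (q1 implies ((q2 and q5) and (not q3 and (q3 implies (q5 implies q1)))))):
    not (q1 implies ((q2 and q5) and (not q3 and (q3 implies (q5 implies q1))))): α-rule — add q1, not ((q2 and q5) and (not q3 and (q3 implies (q5 implies q1)))).
    not ((q2 and q5) and (not q3 and (q3 implies (q5 implies q1)))): β-rule — branch into not (q2 and q5)  //  not (not q3 and (q3 implies (q5 implies q1))).
      branch 1.1 (add not (q2 and q5)):
        not (q2 and q5): β-rule — branch into not q2  //  not q5.
          branch 1.1.1 (add not q2):
            ○ open, literals {q1=1, q2=0, q5=1}.
          branch 1.1.2 (add not q5):
            × closes — contains both q5 and not q5.
      branch 1.2 (add not (not q3 and (q3 implies (q5 implies q1)))):
        not (not q3 and (q3 implies (q5 implies q1))): β-rule — branch into not not q3  //  not (q3 implies (q5 implies q1)).
          branch 1.2.1 (add not not q3):
            ○ open, literals {q1=1, q3=1, q5=1}.
          branch 1.2.2 (add not (q3 implies (q5 implies q1))):
            not (q3 implies (q5 implies q1)): α-rule — add q3, not (q5 implies q1).
            not (q5 implies q1): α-rule — add q5, not q1.
            × closes — contains both q1 and not q1.
  branch 2 (add not q5, (q1 implies ((q2 and q5) and (not q3 and (q3 implies (q5 implies q1)))))):
    (q1 implies ((q2 and q5) and (not q3 and (q3 implies (q5 implies q1))))): β-rule — branch into not q1  //  ((q2 and q5) and (not q3 and (q3 implies (q5 implies q1)))).
      branch 2.1 (add not q1):
        ○ open, literals {q1=0, q5=0}.
      branch 2.2 (add ((q2 and q5) and (not q3 and (q3 implies (q5 implies q1))))):
        ((q2 and q5) and (not q3 and (q3 implies (q5 implies q1)))): α-rule — add (q2 and q5), (not q3 and (q3 implies (q5 implies q1))).
        (q2 and q5): α-rule — add q2, q5.
        × closes — contains both q5 and not q5.
3 branches closed, 3 open.
An open branch gives a countermodel: q1=1, q2=0, q5=1 (unmentioned atoms arbitrary); under it the original formula is false.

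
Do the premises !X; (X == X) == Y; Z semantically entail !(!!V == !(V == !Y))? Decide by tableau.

No

Initial set: {!X; ((X == X) == Y); Z; !!(!!V == !(V == !Y))}.
((X == X) == Y): β-rule — branch into (X == X), Y  //  !(X == X), !Y.
  branch 1 (add (X == X), Y):
    !!(!!V == !(V == !Y)): β-rule — branch into !!V, !(V == !Y)  //  !!!V, !!(V == !Y).
      branch 1.1 (add !!V, !(V == !Y)):
        !!V: drop double negation, giving V.
        (X == X): β-rule — branch into X, X  //  !X, !X.
          branch 1.1.1 (add X, X):
            × closes — contains both X and !X.
          branch 1.1.2 (add !X, !X):
            !(V == !Y): β-rule — branch into V, !!Y  //  !V, !Y.
              branch 1.1.2.1 (add V, !!Y):
                ○ open, literals {V=1, X=0, Y=1, Z=1}.
              branch 1.1.2.2 (add !V, !Y):
                × closes — contains both V and !V.
      branch 1.2 (add !!!V, !!(V == !Y)):
        !!!V: drop double negation, giving !V.
        (X == X): β-rule — branch into X, X  //  !X, !X.
          branch 1.2.1 (add X, X):
            × closes — contains both X and !X.
          branch 1.2.2 (add !X, !X):
            !!(V == !Y): β-rule — branch into V, !Y  //  !V, !!Y.
              branch 1.2.2.1 (add V, !Y):
                × closes — contains both V and !V.
              branch 1.2.2.2 (add !V, !!Y):
                ○ open, literals {V=0, X=0, Y=1, Z=1}.
  branch 2 (add !(X == X), !Y):
    !!(!!V == !(V == !Y)): β-rule — branch into !!V, !(V == !Y)  //  !!!V, !!(V == !Y).
      branch 2.1 (add !!V, !(V == !Y)):
        !!V: drop double negation, giving V.
        !(X == X): β-rule — branch into X, !X  //  !X, X.
          branch 2.1.1 (add X, !X):
            × closes — contains both X and !X.
          branch 2.1.2 (add !X, X):
            × closes — contains both X and !X.
      branch 2.2 (add !!!V, !!(V == !Y)):
        !!!V: drop double negation, giving !V.
        !(X == X): β-rule — branch into X, !X  //  !X, X.
          branch 2.2.1 (add X, !X):
            × closes — contains both X and !X.
          branch 2.2.2 (add !X, X):
            × closes — contains both X and !X.
8 branches closed, 2 open.
An open branch gives a countermodel: V=1, X=0, Y=1, Z=1 (unmentioned atoms arbitrary); the premises hold there but the conclusion fails.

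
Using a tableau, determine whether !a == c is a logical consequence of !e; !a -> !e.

Initial set: {!e; (!a -> !e); !(!a == c)}.
(!a -> !e): β-rule — branch into !!a  //  !e.
  branch 1 (add !!a):
    !(!a == c): β-rule — branch into !a, !c  //  !!a, c.
      branch 1.1 (add !a, !c):
        × closes — contains both a and !a.
      branch 1.2 (add !!a, c):
        ○ open, literals {a=true, c=true, e=false}.
  branch 2 (add !e):
    !(!a == c): β-rule — branch into !a, !c  //  !!a, c.
      branch 2.1 (add !a, !c):
        ○ open, literals {a=false, c=false, e=false}.
      branch 2.2 (add !!a, c):
        ○ open, literals {a=true, c=true, e=false}.
1 branch closed, 3 open.
An open branch gives a countermodel: a=true, c=true, e=false (unmentioned atoms arbitrary); the premises hold there but the conclusion fails.

No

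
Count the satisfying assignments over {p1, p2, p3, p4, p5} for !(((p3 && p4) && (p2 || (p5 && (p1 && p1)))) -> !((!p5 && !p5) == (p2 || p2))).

Initial set: {T !(((p3 && p4) && (p2 || (p5 && (p1 && p1)))) -> !((!p5 && !p5) == (p2 || p2)))}.
T !(((p3 && p4) && (p2 || (p5 && (p1 && p1)))) -> !((!p5 && !p5) == (p2 || p2))): α-rule — add T ((p3 && p4) && (p2 || (p5 && (p1 && p1)))), F !((!p5 && !p5) == (p2 || p2)).
T ((p3 && p4) && (p2 || (p5 && (p1 && p1)))): α-rule — add T (p3 && p4), T (p2 || (p5 && (p1 && p1))).
T (p3 && p4): α-rule — add T p3, T p4.
F !((!p5 && !p5) == (p2 || p2)): β-rule — branch into T (!p5 && !p5), T (p2 || p2)  //  F (!p5 && !p5), F (p2 || p2).
  branch 1 (add T (!p5 && !p5), T (p2 || p2)):
    T (!p5 && !p5): α-rule — add T !p5, T !p5.
    T (p2 || (p5 && (p1 && p1))): β-rule — branch into T p2  //  T (p5 && (p1 && p1)).
      branch 1.1 (add T p2):
        T (p2 || p2): β-rule — branch into T p2  //  T p2.
          branch 1.1.1 (add T p2):
            ○ open, literals {p2=1, p3=1, p4=1, p5=0}.
          branch 1.1.2 (add T p2):
            ○ open, literals {p2=1, p3=1, p4=1, p5=0}.
      branch 1.2 (add T (p5 && (p1 && p1))):
        T (p5 && (p1 && p1)): α-rule — add T p5, T (p1 && p1).
        × closes — contains both p5 and !p5.
  branch 2 (add F (!p5 && !p5), F (p2 || p2)):
    F (p2 || p2): α-rule — add F p2, F p2.
    T (p2 || (p5 && (p1 && p1))): β-rule — branch into T p2  //  T (p5 && (p1 && p1)).
      branch 2.1 (add T p2):
        × closes — contains both p2 and !p2.
      branch 2.2 (add T (p5 && (p1 && p1))):
        T (p5 && (p1 && p1)): α-rule — add T p5, T (p1 && p1).
        T (p1 && p1): α-rule — add T p1, T p1.
        F (!p5 && !p5): β-rule — branch into F !p5  //  F !p5.
          branch 2.2.1 (add F !p5):
            ○ open, literals {p1=1, p2=0, p3=1, p4=1, p5=1}.
          branch 2.2.2 (add F !p5):
            ○ open, literals {p1=1, p2=0, p3=1, p4=1, p5=1}.
2 branches closed, 4 open.
Each open branch fixes some atoms; the unmentioned ones are free. Counting distinct full assignments: branch {p2=1, p3=1, p4=1, p5=0} (p1) contributes 2 new; branch {p2=1, p3=1, p4=1, p5=0} (p1) contributes 0 new; branch {p1=1, p2=0, p3=1, p4=1, p5=1} (none free) contributes 1 new; branch {p1=1, p2=0, p3=1, p4=1, p5=1} (none free) contributes 0 new. Total: 3.

3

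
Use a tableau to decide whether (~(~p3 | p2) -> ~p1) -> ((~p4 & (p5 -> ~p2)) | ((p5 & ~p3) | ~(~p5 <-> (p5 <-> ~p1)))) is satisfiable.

Initial set: {((~(~p3 | p2) -> ~p1) -> ((~p4 & (p5 -> ~p2)) | ((p5 & ~p3) | ~(~p5 <-> (p5 <-> ~p1)))))}.
((~(~p3 | p2) -> ~p1) -> ((~p4 & (p5 -> ~p2)) | ((p5 & ~p3) | ~(~p5 <-> (p5 <-> ~p1))))): β-rule — branch into ~(~(~p3 | p2) -> ~p1)  //  ((~p4 & (p5 -> ~p2)) | ((p5 & ~p3) | ~(~p5 <-> (p5 <-> ~p1)))).
  branch 1 (add ~(~(~p3 | p2) -> ~p1)):
    ~(~(~p3 | p2) -> ~p1): α-rule — add ~(~p3 | p2), ~~p1.
    ~(~p3 | p2): α-rule — add ~~p3, ~p2.
    ○ open, literals {p1=1, p2=0, p3=1}.
  branch 2 (add ((~p4 & (p5 -> ~p2)) | ((p5 & ~p3) | ~(~p5 <-> (p5 <-> ~p1))))):
    ((~p4 & (p5 -> ~p2)) | ((p5 & ~p3) | ~(~p5 <-> (p5 <-> ~p1)))): β-rule — branch into (~p4 & (p5 -> ~p2))  //  ((p5 & ~p3) | ~(~p5 <-> (p5 <-> ~p1))).
      branch 2.1 (add (~p4 & (p5 -> ~p2))):
        (~p4 & (p5 -> ~p2)): α-rule — add ~p4, (p5 -> ~p2).
        (p5 -> ~p2): β-rule — branch into ~p5  //  ~p2.
          branch 2.1.1 (add ~p5):
            ○ open, literals {p4=0, p5=0}.
          branch 2.1.2 (add ~p2):
            ○ open, literals {p2=0, p4=0}.
      branch 2.2 (add ((p5 & ~p3) | ~(~p5 <-> (p5 <-> ~p1)))):
        ((p5 & ~p3) | ~(~p5 <-> (p5 <-> ~p1))): β-rule — branch into (p5 & ~p3)  //  ~(~p5 <-> (p5 <-> ~p1)).
          branch 2.2.1 (add (p5 & ~p3)):
            (p5 & ~p3): α-rule — add p5, ~p3.
            ○ open, literals {p3=0, p5=1}.
          branch 2.2.2 (add ~(~p5 <-> (p5 <-> ~p1))):
            ~(~p5 <-> (p5 <-> ~p1)): β-rule — branch into ~p5, ~(p5 <-> ~p1)  //  ~~p5, (p5 <-> ~p1).
              branch 2.2.2.1 (add ~p5, ~(p5 <-> ~p1)):
                ~(p5 <-> ~p1): β-rule — branch into p5, ~~p1  //  ~p5, ~p1.
                  branch 2.2.2.1.1 (add p5, ~~p1):
                    × closes — contains both p5 and ~p5.
                  branch 2.2.2.1.2 (add ~p5, ~p1):
                    ○ open, literals {p1=0, p5=0}.
              branch 2.2.2.2 (add ~~p5, (p5 <-> ~p1)):
                (p5 <-> ~p1): β-rule — branch into p5, ~p1  //  ~p5, ~~p1.
                  branch 2.2.2.2.1 (add p5, ~p1):
                    ○ open, literals {p1=0, p5=1}.
                  branch 2.2.2.2.2 (add ~p5, ~~p1):
                    × closes — contains both p5 and ~p5.
2 branches closed, 6 open.
An open branch gives a satisfying assignment: p1=1, p2=0, p3=1.

Satisfiable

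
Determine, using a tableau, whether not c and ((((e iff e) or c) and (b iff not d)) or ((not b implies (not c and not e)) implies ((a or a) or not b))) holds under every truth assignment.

Not valid

Assume the negation and expand:
Initial set: {not (not c and ((((e iff e) or c) and (b iff not d)) or ((not b implies (not c and not e)) implies ((a or a) or not b))))}.
not (not c and ((((e iff e) or c) and (b iff not d)) or ((not b implies (not c and not e)) implies ((a or a) or not b)))): β-rule — branch into not not c  //  not ((((e iff e) or c) and (b iff not d)) or ((not b implies (not c and not e)) implies ((a or a) or not b))).
  branch 1 (add not not c):
    ○ open, literals {c=true}.
  branch 2 (add not ((((e iff e) or c) and (b iff not d)) or ((not b implies (not c and not e)) implies ((a or a) or not b)))):
    not ((((e iff e) or c) and (b iff not d)) or ((not b implies (not c and not e)) implies ((a or a) or not b))): α-rule — add not (((e iff e) or c) and (b iff not d)), not ((not b implies (not c and not e)) implies ((a or a) or not b)).
    not ((not b implies (not c and not e)) implies ((a or a) or not b)): α-rule — add (not b implies (not c and not e)), not ((a or a) or not b).
    not ((a or a) or not b): α-rule — add not (a or a), not not b.
    not (a or a): α-rule — add not a, not a.
    not (((e iff e) or c) and (b iff not d)): β-rule — branch into not ((e iff e) or c)  //  not (b iff not d).
      branch 2.1 (add not ((e iff e) or c)):
        not ((e iff e) or c): α-rule — add not (e iff e), not c.
        (not b implies (not c and not e)): β-rule — branch into not not b  //  (not c and not e).
          branch 2.1.1 (add not not b):
            not (e iff e): β-rule — branch into e, not e  //  not e, e.
              branch 2.1.1.1 (add e, not e):
                × closes — contains both e and not e.
              branch 2.1.1.2 (add not e, e):
                × closes — contains both e and not e.
          branch 2.1.2 (add (not c and not e)):
            (not c and not e): α-rule — add not c, not e.
            not (e iff e): β-rule — branch into e, not e  //  not e, e.
              branch 2.1.2.1 (add e, not e):
                × closes — contains both e and not e.
              branch 2.1.2.2 (add not e, e):
                × closes — contains both e and not e.
      branch 2.2 (add not (b iff not d)):
        (not b implies (not c and not e)): β-rule — branch into not not b  //  (not c and not e).
          branch 2.2.1 (add not not b):
            not (b iff not d): β-rule — branch into b, not not d  //  not b, not d.
              branch 2.2.1.1 (add b, not not d):
                ○ open, literals {a=false, b=true, d=true}.
              branch 2.2.1.2 (add not b, not d):
                × closes — contains both b and not b.
          branch 2.2.2 (add (not c and not e)):
            (not c and not e): α-rule — add not c, not e.
            not (b iff not d): β-rule — branch into b, not not d  //  not b, not d.
              branch 2.2.2.1 (add b, not not d):
                ○ open, literals {a=false, b=true, c=false, d=true, e=false}.
              branch 2.2.2.2 (add not b, not d):
                × closes — contains both b and not b.
6 branches closed, 3 open.
An open branch gives a countermodel: c=true (unmentioned atoms arbitrary); under it the original formula is false.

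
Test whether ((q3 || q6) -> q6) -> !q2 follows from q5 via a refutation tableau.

No

Initial set: {T q5; F (((q3 || q6) -> q6) -> !q2)}.
F (((q3 || q6) -> q6) -> !q2): α-rule — add T ((q3 || q6) -> q6), F !q2.
T ((q3 || q6) -> q6): β-rule — branch into F (q3 || q6)  //  T q6.
  branch 1 (add F (q3 || q6)):
    F (q3 || q6): α-rule — add F q3, F q6.
    ○ open, literals {q2=true, q3=false, q5=true, q6=false}.
  branch 2 (add T q6):
    ○ open, literals {q2=true, q5=true, q6=true}.
0 branches closed, 2 open.
An open branch gives a countermodel: q2=true, q3=false, q5=true, q6=false (unmentioned atoms arbitrary); the premises hold there but the conclusion fails.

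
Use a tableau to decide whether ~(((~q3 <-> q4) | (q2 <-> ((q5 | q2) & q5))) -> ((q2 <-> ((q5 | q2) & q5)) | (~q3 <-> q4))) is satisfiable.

Initial set: {T ~(((~q3 <-> q4) | (q2 <-> ((q5 | q2) & q5))) -> ((q2 <-> ((q5 | q2) & q5)) | (~q3 <-> q4)))}.
T ~(((~q3 <-> q4) | (q2 <-> ((q5 | q2) & q5))) -> ((q2 <-> ((q5 | q2) & q5)) | (~q3 <-> q4))): α-rule — add T ((~q3 <-> q4) | (q2 <-> ((q5 | q2) & q5))), F ((q2 <-> ((q5 | q2) & q5)) | (~q3 <-> q4)).
F ((q2 <-> ((q5 | q2) & q5)) | (~q3 <-> q4)): α-rule — add F (q2 <-> ((q5 | q2) & q5)), F (~q3 <-> q4).
T ((~q3 <-> q4) | (q2 <-> ((q5 | q2) & q5))): β-rule — branch into T (~q3 <-> q4)  //  T (q2 <-> ((q5 | q2) & q5)).
  branch 1 (add T (~q3 <-> q4)):
    F (q2 <-> ((q5 | q2) & q5)): β-rule — branch into T q2, F ((q5 | q2) & q5)  //  F q2, T ((q5 | q2) & q5).
      branch 1.1 (add T q2, F ((q5 | q2) & q5)):
        F (~q3 <-> q4): β-rule — branch into T ~q3, F q4  //  F ~q3, T q4.
          branch 1.1.1 (add T ~q3, F q4):
            T (~q3 <-> q4): β-rule — branch into T ~q3, T q4  //  F ~q3, F q4.
              branch 1.1.1.1 (add T ~q3, T q4):
                × closes — contains both q4 and ~q4.
              branch 1.1.1.2 (add F ~q3, F q4):
                × closes — contains both q3 and ~q3.
          branch 1.1.2 (add F ~q3, T q4):
            T (~q3 <-> q4): β-rule — branch into T ~q3, T q4  //  F ~q3, F q4.
              branch 1.1.2.1 (add T ~q3, T q4):
                × closes — contains both q3 and ~q3.
              branch 1.1.2.2 (add F ~q3, F q4):
                × closes — contains both q4 and ~q4.
      branch 1.2 (add F q2, T ((q5 | q2) & q5)):
        T ((q5 | q2) & q5): α-rule — add T (q5 | q2), T q5.
        F (~q3 <-> q4): β-rule — branch into T ~q3, F q4  //  F ~q3, T q4.
          branch 1.2.1 (add T ~q3, F q4):
            T (~q3 <-> q4): β-rule — branch into T ~q3, T q4  //  F ~q3, F q4.
              branch 1.2.1.1 (add T ~q3, T q4):
                × closes — contains both q4 and ~q4.
              branch 1.2.1.2 (add F ~q3, F q4):
                × closes — contains both q3 and ~q3.
          branch 1.2.2 (add F ~q3, T q4):
            T (~q3 <-> q4): β-rule — branch into T ~q3, T q4  //  F ~q3, F q4.
              branch 1.2.2.1 (add T ~q3, T q4):
                × closes — contains both q3 and ~q3.
              branch 1.2.2.2 (add F ~q3, F q4):
                × closes — contains both q4 and ~q4.
  branch 2 (add T (q2 <-> ((q5 | q2) & q5))):
    F (q2 <-> ((q5 | q2) & q5)): β-rule — branch into T q2, F ((q5 | q2) & q5)  //  F q2, T ((q5 | q2) & q5).
      branch 2.1 (add T q2, F ((q5 | q2) & q5)):
        F (~q3 <-> q4): β-rule — branch into T ~q3, F q4  //  F ~q3, T q4.
          branch 2.1.1 (add T ~q3, F q4):
            T (q2 <-> ((q5 | q2) & q5)): β-rule — branch into T q2, T ((q5 | q2) & q5)  //  F q2, F ((q5 | q2) & q5).
              branch 2.1.1.1 (add T q2, T ((q5 | q2) & q5)):
                T ((q5 | q2) & q5): α-rule — add T (q5 | q2), T q5.
                F ((q5 | q2) & q5): β-rule — branch into F (q5 | q2)  //  F q5.
                  branch 2.1.1.1.1 (add F (q5 | q2)):
                    F (q5 | q2): α-rule — add F q5, F q2.
                    × closes — contains both q5 and ~q5.
                  branch 2.1.1.1.2 (add F q5):
                    × closes — contains both q5 and ~q5.
              branch 2.1.1.2 (add F q2, F ((q5 | q2) & q5)):
                × closes — contains both q2 and ~q2.
          branch 2.1.2 (add F ~q3, T q4):
            T (q2 <-> ((q5 | q2) & q5)): β-rule — branch into T q2, T ((q5 | q2) & q5)  //  F q2, F ((q5 | q2) & q5).
              branch 2.1.2.1 (add T q2, T ((q5 | q2) & q5)):
                T ((q5 | q2) & q5): α-rule — add T (q5 | q2), T q5.
                F ((q5 | q2) & q5): β-rule — branch into F (q5 | q2)  //  F q5.
                  branch 2.1.2.1.1 (add F (q5 | q2)):
                    F (q5 | q2): α-rule — add F q5, F q2.
                    × closes — contains both q5 and ~q5.
                  branch 2.1.2.1.2 (add F q5):
                    × closes — contains both q5 and ~q5.
              branch 2.1.2.2 (add F q2, F ((q5 | q2) & q5)):
                × closes — contains both q2 and ~q2.
      branch 2.2 (add F q2, T ((q5 | q2) & q5)):
        T ((q5 | q2) & q5): α-rule — add T (q5 | q2), T q5.
        F (~q3 <-> q4): β-rule — branch into T ~q3, F q4  //  F ~q3, T q4.
          branch 2.2.1 (add T ~q3, F q4):
            T (q2 <-> ((q5 | q2) & q5)): β-rule — branch into T q2, T ((q5 | q2) & q5)  //  F q2, F ((q5 | q2) & q5).
              branch 2.2.1.1 (add T q2, T ((q5 | q2) & q5)):
                × closes — contains both q2 and ~q2.
              branch 2.2.1.2 (add F q2, F ((q5 | q2) & q5)):
                T (q5 | q2): β-rule — branch into T q5  //  T q2.
                  branch 2.2.1.2.1 (add T q5):
                    F ((q5 | q2) & q5): β-rule — branch into F (q5 | q2)  //  F q5.
                      branch 2.2.1.2.1.1 (add F (q5 | q2)):
                        F (q5 | q2): α-rule — add F q5, F q2.
                        × closes — contains both q5 and ~q5.
                      branch 2.2.1.2.1.2 (add F q5):
                        × closes — contains both q5 and ~q5.
                  branch 2.2.1.2.2 (add T q2):
                    × closes — contains both q2 and ~q2.
          branch 2.2.2 (add F ~q3, T q4):
            T (q2 <-> ((q5 | q2) & q5)): β-rule — branch into T q2, T ((q5 | q2) & q5)  //  F q2, F ((q5 | q2) & q5).
              branch 2.2.2.1 (add T q2, T ((q5 | q2) & q5)):
                × closes — contains both q2 and ~q2.
              branch 2.2.2.2 (add F q2, F ((q5 | q2) & q5)):
                T (q5 | q2): β-rule — branch into T q5  //  T q2.
                  branch 2.2.2.2.1 (add T q5):
                    F ((q5 | q2) & q5): β-rule — branch into F (q5 | q2)  //  F q5.
                      branch 2.2.2.2.1.1 (add F (q5 | q2)):
                        F (q5 | q2): α-rule — add F q5, F q2.
                        × closes — contains both q5 and ~q5.
                      branch 2.2.2.2.1.2 (add F q5):
                        × closes — contains both q5 and ~q5.
                  branch 2.2.2.2.2 (add T q2):
                    × closes — contains both q2 and ~q2.
All 22 branches close.
Every branch closed; the formula is unsatisfiable.

Unsatisfiable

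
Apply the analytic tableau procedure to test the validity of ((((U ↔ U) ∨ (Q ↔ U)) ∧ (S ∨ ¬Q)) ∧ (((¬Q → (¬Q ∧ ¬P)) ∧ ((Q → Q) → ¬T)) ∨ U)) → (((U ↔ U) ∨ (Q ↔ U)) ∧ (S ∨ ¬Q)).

Assume the negation and expand:
Initial set: {¬(((((U ↔ U) ∨ (Q ↔ U)) ∧ (S ∨ ¬Q)) ∧ (((¬Q → (¬Q ∧ ¬P)) ∧ ((Q → Q) → ¬T)) ∨ U)) → (((U ↔ U) ∨ (Q ↔ U)) ∧ (S ∨ ¬Q)))}.
¬(((((U ↔ U) ∨ (Q ↔ U)) ∧ (S ∨ ¬Q)) ∧ (((¬Q → (¬Q ∧ ¬P)) ∧ ((Q → Q) → ¬T)) ∨ U)) → (((U ↔ U) ∨ (Q ↔ U)) ∧ (S ∨ ¬Q))): α-rule — add ((((U ↔ U) ∨ (Q ↔ U)) ∧ (S ∨ ¬Q)) ∧ (((¬Q → (¬Q ∧ ¬P)) ∧ ((Q → Q) → ¬T)) ∨ U)), ¬(((U ↔ U) ∨ (Q ↔ U)) ∧ (S ∨ ¬Q)).
((((U ↔ U) ∨ (Q ↔ U)) ∧ (S ∨ ¬Q)) ∧ (((¬Q → (¬Q ∧ ¬P)) ∧ ((Q → Q) → ¬T)) ∨ U)): α-rule — add (((U ↔ U) ∨ (Q ↔ U)) ∧ (S ∨ ¬Q)), (((¬Q → (¬Q ∧ ¬P)) ∧ ((Q → Q) → ¬T)) ∨ U).
(((U ↔ U) ∨ (Q ↔ U)) ∧ (S ∨ ¬Q)): α-rule — add ((U ↔ U) ∨ (Q ↔ U)), (S ∨ ¬Q).
¬(((U ↔ U) ∨ (Q ↔ U)) ∧ (S ∨ ¬Q)): β-rule — branch into ¬((U ↔ U) ∨ (Q ↔ U))  //  ¬(S ∨ ¬Q).
  branch 1 (add ¬((U ↔ U) ∨ (Q ↔ U))):
    ¬((U ↔ U) ∨ (Q ↔ U)): α-rule — add ¬(U ↔ U), ¬(Q ↔ U).
    (((¬Q → (¬Q ∧ ¬P)) ∧ ((Q → Q) → ¬T)) ∨ U): β-rule — branch into ((¬Q → (¬Q ∧ ¬P)) ∧ ((Q → Q) → ¬T))  //  U.
      branch 1.1 (add ((¬Q → (¬Q ∧ ¬P)) ∧ ((Q → Q) → ¬T))):
        ((¬Q → (¬Q ∧ ¬P)) ∧ ((Q → Q) → ¬T)): α-rule — add (¬Q → (¬Q ∧ ¬P)), ((Q → Q) → ¬T).
        ((U ↔ U) ∨ (Q ↔ U)): β-rule — branch into (U ↔ U)  //  (Q ↔ U).
          branch 1.1.1 (add (U ↔ U)):
            (S ∨ ¬Q): β-rule — branch into S  //  ¬Q.
              branch 1.1.1.1 (add S):
                ¬(U ↔ U): β-rule — branch into U, ¬U  //  ¬U, U.
                  branch 1.1.1.1.1 (add U, ¬U):
                    × closes — contains both U and ¬U.
                  branch 1.1.1.1.2 (add ¬U, U):
                    × closes — contains both U and ¬U.
              branch 1.1.1.2 (add ¬Q):
                ¬(U ↔ U): β-rule — branch into U, ¬U  //  ¬U, U.
                  branch 1.1.1.2.1 (add U, ¬U):
                    × closes — contains both U and ¬U.
                  branch 1.1.1.2.2 (add ¬U, U):
                    × closes — contains both U and ¬U.
          branch 1.1.2 (add (Q ↔ U)):
            (S ∨ ¬Q): β-rule — branch into S  //  ¬Q.
              branch 1.1.2.1 (add S):
                ¬(U ↔ U): β-rule — branch into U, ¬U  //  ¬U, U.
                  branch 1.1.2.1.1 (add U, ¬U):
                    × closes — contains both U and ¬U.
                  branch 1.1.2.1.2 (add ¬U, U):
                    × closes — contains both U and ¬U.
              branch 1.1.2.2 (add ¬Q):
                ¬(U ↔ U): β-rule — branch into U, ¬U  //  ¬U, U.
                  branch 1.1.2.2.1 (add U, ¬U):
                    × closes — contains both U and ¬U.
                  branch 1.1.2.2.2 (add ¬U, U):
                    × closes — contains both U and ¬U.
      branch 1.2 (add U):
        ((U ↔ U) ∨ (Q ↔ U)): β-rule — branch into (U ↔ U)  //  (Q ↔ U).
          branch 1.2.1 (add (U ↔ U)):
            (S ∨ ¬Q): β-rule — branch into S  //  ¬Q.
              branch 1.2.1.1 (add S):
                ¬(U ↔ U): β-rule — branch into U, ¬U  //  ¬U, U.
                  branch 1.2.1.1.1 (add U, ¬U):
                    × closes — contains both U and ¬U.
                  branch 1.2.1.1.2 (add ¬U, U):
                    × closes — contains both U and ¬U.
              branch 1.2.1.2 (add ¬Q):
                ¬(U ↔ U): β-rule — branch into U, ¬U  //  ¬U, U.
                  branch 1.2.1.2.1 (add U, ¬U):
                    × closes — contains both U and ¬U.
                  branch 1.2.1.2.2 (add ¬U, U):
                    × closes — contains both U and ¬U.
          branch 1.2.2 (add (Q ↔ U)):
            (S ∨ ¬Q): β-rule — branch into S  //  ¬Q.
              branch 1.2.2.1 (add S):
                ¬(U ↔ U): β-rule — branch into U, ¬U  //  ¬U, U.
                  branch 1.2.2.1.1 (add U, ¬U):
                    × closes — contains both U and ¬U.
                  branch 1.2.2.1.2 (add ¬U, U):
                    × closes — contains both U and ¬U.
              branch 1.2.2.2 (add ¬Q):
                ¬(U ↔ U): β-rule — branch into U, ¬U  //  ¬U, U.
                  branch 1.2.2.2.1 (add U, ¬U):
                    × closes — contains both U and ¬U.
                  branch 1.2.2.2.2 (add ¬U, U):
                    × closes — contains both U and ¬U.
  branch 2 (add ¬(S ∨ ¬Q)):
    ¬(S ∨ ¬Q): α-rule — add ¬S, ¬¬Q.
    (((¬Q → (¬Q ∧ ¬P)) ∧ ((Q → Q) → ¬T)) ∨ U): β-rule — branch into ((¬Q → (¬Q ∧ ¬P)) ∧ ((Q → Q) → ¬T))  //  U.
      branch 2.1 (add ((¬Q → (¬Q ∧ ¬P)) ∧ ((Q → Q) → ¬T))):
        ((¬Q → (¬Q ∧ ¬P)) ∧ ((Q → Q) → ¬T)): α-rule — add (¬Q → (¬Q ∧ ¬P)), ((Q → Q) → ¬T).
        ((U ↔ U) ∨ (Q ↔ U)): β-rule — branch into (U ↔ U)  //  (Q ↔ U).
          branch 2.1.1 (add (U ↔ U)):
            (S ∨ ¬Q): β-rule — branch into S  //  ¬Q.
              branch 2.1.1.1 (add S):
                × closes — contains both S and ¬S.
              branch 2.1.1.2 (add ¬Q):
                × closes — contains both Q and ¬Q.
          branch 2.1.2 (add (Q ↔ U)):
            (S ∨ ¬Q): β-rule — branch into S  //  ¬Q.
              branch 2.1.2.1 (add S):
                × closes — contains both S and ¬S.
              branch 2.1.2.2 (add ¬Q):
                × closes — contains both Q and ¬Q.
      branch 2.2 (add U):
        ((U ↔ U) ∨ (Q ↔ U)): β-rule — branch into (U ↔ U)  //  (Q ↔ U).
          branch 2.2.1 (add (U ↔ U)):
            (S ∨ ¬Q): β-rule — branch into S  //  ¬Q.
              branch 2.2.1.1 (add S):
                × closes — contains both S and ¬S.
              branch 2.2.1.2 (add ¬Q):
                × closes — contains both Q and ¬Q.
          branch 2.2.2 (add (Q ↔ U)):
            (S ∨ ¬Q): β-rule — branch into S  //  ¬Q.
              branch 2.2.2.1 (add S):
                × closes — contains both S and ¬S.
              branch 2.2.2.2 (add ¬Q):
                × closes — contains both Q and ¬Q.
All 24 branches close.
Every branch closed, so the negation is unsatisfiable and the formula is valid.

Valid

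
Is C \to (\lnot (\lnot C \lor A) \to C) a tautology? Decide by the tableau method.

Assume the negation and expand:
Initial set: {\lnot (C \to (\lnot (\lnot C \lor A) \to C))}.
\lnot (C \to (\lnot (\lnot C \lor A) \to C)): α-rule — add C, \lnot (\lnot (\lnot C \lor A) \to C).
\lnot (\lnot (\lnot C \lor A) \to C): α-rule — add \lnot (\lnot C \lor A), \lnot C.
× closes — contains both C and \lnot C.
All 1 branch closes.
Every branch closed, so the negation is unsatisfiable and the formula is valid.

Valid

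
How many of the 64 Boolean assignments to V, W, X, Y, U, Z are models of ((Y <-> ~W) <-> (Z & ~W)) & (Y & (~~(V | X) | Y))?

Initial set: {(((Y <-> ~W) <-> (Z & ~W)) & (Y & (~~(V | X) | Y)))}.
(((Y <-> ~W) <-> (Z & ~W)) & (Y & (~~(V | X) | Y))): α-rule — add ((Y <-> ~W) <-> (Z & ~W)), (Y & (~~(V | X) | Y)).
(Y & (~~(V | X) | Y)): α-rule — add Y, (~~(V | X) | Y).
((Y <-> ~W) <-> (Z & ~W)): β-rule — branch into (Y <-> ~W), (Z & ~W)  //  ~(Y <-> ~W), ~(Z & ~W).
  branch 1 (add (Y <-> ~W), (Z & ~W)):
    (Z & ~W): α-rule — add Z, ~W.
    (~~(V | X) | Y): β-rule — branch into ~~(V | X)  //  Y.
      branch 1.1 (add ~~(V | X)):
        ~~(V | X): drop double negation, giving (V | X).
        (Y <-> ~W): β-rule — branch into Y, ~W  //  ~Y, ~~W.
          branch 1.1.1 (add Y, ~W):
            (V | X): β-rule — branch into V  //  X.
              branch 1.1.1.1 (add V):
                ○ open, literals {V=1, W=0, Y=1, Z=1}.
              branch 1.1.1.2 (add X):
                ○ open, literals {W=0, X=1, Y=1, Z=1}.
          branch 1.1.2 (add ~Y, ~~W):
            × closes — contains both Y and ~Y.
      branch 1.2 (add Y):
        (Y <-> ~W): β-rule — branch into Y, ~W  //  ~Y, ~~W.
          branch 1.2.1 (add Y, ~W):
            ○ open, literals {W=0, Y=1, Z=1}.
          branch 1.2.2 (add ~Y, ~~W):
            × closes — contains both Y and ~Y.
  branch 2 (add ~(Y <-> ~W), ~(Z & ~W)):
    (~~(V | X) | Y): β-rule — branch into ~~(V | X)  //  Y.
      branch 2.1 (add ~~(V | X)):
        ~~(V | X): drop double negation, giving (V | X).
        ~(Y <-> ~W): β-rule — branch into Y, ~~W  //  ~Y, ~W.
          branch 2.1.1 (add Y, ~~W):
            ~(Z & ~W): β-rule — branch into ~Z  //  ~~W.
              branch 2.1.1.1 (add ~Z):
                (V | X): β-rule — branch into V  //  X.
                  branch 2.1.1.1.1 (add V):
                    ○ open, literals {V=1, W=1, Y=1, Z=0}.
                  branch 2.1.1.1.2 (add X):
                    ○ open, literals {W=1, X=1, Y=1, Z=0}.
              branch 2.1.1.2 (add ~~W):
                (V | X): β-rule — branch into V  //  X.
                  branch 2.1.1.2.1 (add V):
                    ○ open, literals {V=1, W=1, Y=1}.
                  branch 2.1.1.2.2 (add X):
                    ○ open, literals {W=1, X=1, Y=1}.
          branch 2.1.2 (add ~Y, ~W):
            × closes — contains both Y and ~Y.
      branch 2.2 (add Y):
        ~(Y <-> ~W): β-rule — branch into Y, ~~W  //  ~Y, ~W.
          branch 2.2.1 (add Y, ~~W):
            ~(Z & ~W): β-rule — branch into ~Z  //  ~~W.
              branch 2.2.1.1 (add ~Z):
                ○ open, literals {W=1, Y=1, Z=0}.
              branch 2.2.1.2 (add ~~W):
                ○ open, literals {W=1, Y=1}.
          branch 2.2.2 (add ~Y, ~W):
            × closes — contains both Y and ~Y.
4 branches closed, 9 open.
Each open branch fixes some atoms; the unmentioned ones are free. Counting distinct full assignments: branch {V=1, W=0, Y=1, Z=1} (X, U) contributes 4 new; branch {W=0, X=1, Y=1, Z=1} (V, U) contributes 2 new; branch {W=0, Y=1, Z=1} (V, X, U) contributes 2 new; branch {V=1, W=1, Y=1, Z=0} (X, U) contributes 4 new; branch {W=1, X=1, Y=1, Z=0} (V, U) contributes 2 new; branch {V=1, W=1, Y=1} (X, U, Z) contributes 4 new; branch {W=1, X=1, Y=1} (V, U, Z) contributes 2 new; branch {W=1, Y=1, Z=0} (V, X, U) contributes 2 new; branch {W=1, Y=1} (V, X, U, Z) contributes 2 new. Total: 24.

24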